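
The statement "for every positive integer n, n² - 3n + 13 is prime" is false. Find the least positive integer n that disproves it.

n = 12

The first 11 eligible values, up to n = 11, all satisfy the conclusion.
n = 12: n² - 3n + 13 = 121 = 11 × 11, composite.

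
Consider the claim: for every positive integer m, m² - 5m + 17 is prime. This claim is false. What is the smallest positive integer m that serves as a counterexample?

For m = 1, 2, 3, 4, …, 10, 11, 12 the conclusion holds.
m = 13: m² - 5m + 17 = 121 = 11 × 11, composite.
Hence m = 13 is a counterexample.

m = 13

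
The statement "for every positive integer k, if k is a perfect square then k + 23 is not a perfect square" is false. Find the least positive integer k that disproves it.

We need the least positive integer k for which k is a perfect square but k + 23 is a perfect square.
The first 10 eligible values, up to k = 100, all satisfy the conclusion.
k = 121: 121 = 11² and 121 + 23 = 144 = 12².
Hence k = 121 is a counterexample.

k = 121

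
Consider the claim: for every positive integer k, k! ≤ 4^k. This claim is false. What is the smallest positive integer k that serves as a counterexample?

k = 9

We need the least positive integer k for which k! > 4^k.
For k = 1, 2, 3, 4, 5, 6, 7, 8 the conclusion holds.
k = 9: k! = 362880 and 4^k = 262144, so 362880 > 262144.
Hence k = 9 is a counterexample.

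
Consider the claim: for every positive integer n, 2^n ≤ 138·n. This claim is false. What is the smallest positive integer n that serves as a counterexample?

n = 11

Check each positive integer n in order until 2^n > 138·n.
For n = 1, 2, 3, 4, 5, 6, 7, 8, 9, 10 the conclusion holds.
n = 11: 2^n = 2048 and 138·n = 1518, so 2048 > 1518.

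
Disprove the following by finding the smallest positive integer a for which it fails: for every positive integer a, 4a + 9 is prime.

Check each positive integer a in order until 4a + 9 is not prime.
a = 1: 4a + 9 = 13, prime.
a = 2: 4a + 9 = 17, prime.
a = 3: 4a + 9 = 21 = 3 × 7, composite.
Hence a = 3 is a counterexample.

a = 3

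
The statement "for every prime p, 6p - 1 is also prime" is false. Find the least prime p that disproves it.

p = 11

For p = 2, 3, 5, 7 the conclusion holds.
p = 11: 6p - 1 = 65 = 5 × 13, not prime.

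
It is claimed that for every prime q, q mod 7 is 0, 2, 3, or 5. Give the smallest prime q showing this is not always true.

We need the least prime q for which the claim fails.
For q = 2, 3, 5, 7 the conclusion holds.
q = 11: 11 mod 7 = 4 — not in {0, 2, 3, 5}.
Thus q = 11 disproves the claim, and no smaller q works.

q = 11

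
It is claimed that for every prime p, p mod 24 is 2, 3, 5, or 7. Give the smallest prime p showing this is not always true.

Check each prime p in order until the claim fails.
p = 2: 2 mod 24 = 2.
p = 3: 3 mod 24 = 3.
p = 5: 5 mod 24 = 5.
p = 7: 7 mod 24 = 7.
p = 11: 11 mod 24 = 11 — not in {2, 3, 5, 7}.
Thus p = 11 disproves the claim, and no smaller p works.

p = 11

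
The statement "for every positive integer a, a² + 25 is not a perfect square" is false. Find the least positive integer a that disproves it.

We need the least positive integer a for which a² + 25 is a perfect square.
For a = 1, 2, 3, 4, …, 9, 10, 11 the conclusion holds.
a = 12: 12² + 25 = 169 = 13², a perfect square.

a = 12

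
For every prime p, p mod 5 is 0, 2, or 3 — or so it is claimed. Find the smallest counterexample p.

For p = 2, 3, 5, 7 the conclusion holds.
p = 11: 11 mod 5 = 1 — not in {0, 2, 3}.

p = 11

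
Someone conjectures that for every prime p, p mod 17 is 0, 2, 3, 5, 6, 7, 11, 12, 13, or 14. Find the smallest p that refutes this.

The first 13 eligible values, up to p = 41, all satisfy the conclusion.
p = 43: 43 mod 17 = 9 — not in {0, 2, 3, 5, 6, 7, 11, 12, 13, 14}.
Hence p = 43 is a counterexample.

p = 43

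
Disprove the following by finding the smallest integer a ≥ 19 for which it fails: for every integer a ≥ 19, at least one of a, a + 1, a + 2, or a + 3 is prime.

We need the least integer a ≥ 19 for which a, a + 1, a + 2, a + 3 are all composite.
a = 19: 19 is prime.
a = 20: 23 is prime.
a = 21: 23 is prime.
a = 22: 23 is prime.
a = 23: 23 is prime.
a = 24: 24 = 2 × 12; 25 = 5 × 5; 26 = 2 × 13; 27 = 3 × 9 — all composite.

a = 24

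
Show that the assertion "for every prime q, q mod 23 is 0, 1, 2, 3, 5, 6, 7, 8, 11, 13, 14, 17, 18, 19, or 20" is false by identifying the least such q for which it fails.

q = 61

Check each prime q in order until the claim fails.
For q = 2, 3, 5, 7, …, 47, 53, 59 the conclusion holds.
q = 61: 61 mod 23 = 15 — not in {0, 1, 2, 3, 5, 6, 7, 8, 11, 13, 14, 17, 18, 19, 20}.
Hence q = 61 is a counterexample.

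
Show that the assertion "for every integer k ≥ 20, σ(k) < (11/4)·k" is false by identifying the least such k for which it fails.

We need the least integer k ≥ 20 for which the claim fails.
For k = 20, 21, 22, 23, …, 57, 58, 59 the conclusion holds.
k = 60: σ(60) = 168; 168 ≥ 165.

k = 60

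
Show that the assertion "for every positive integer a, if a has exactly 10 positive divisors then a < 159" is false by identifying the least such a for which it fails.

a = 162

Check each positive integer a in order until a has exactly 10 positive divisors but the claim fails.
a = 48: τ(48) = 10; 48 < 159.
a = 80: τ(80) = 10; 80 < 159.
a = 112: τ(112) = 10; 112 < 159.
a = 162: τ(162) = 10; 162 ≥ 159.
So a = 162 is the smallest counterexample.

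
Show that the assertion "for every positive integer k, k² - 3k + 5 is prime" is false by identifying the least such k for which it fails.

k = 4

For k = 1, 2, 3 the conclusion holds.
k = 4: k² - 3k + 5 = 9 = 3 × 3, composite.
Thus k = 4 disproves the claim, and no smaller k works.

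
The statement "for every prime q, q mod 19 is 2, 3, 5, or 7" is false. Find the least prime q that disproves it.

q = 11

Check each prime q in order until the claim fails.
For q = 2, 3, 5, 7 the conclusion holds.
q = 11: 11 mod 19 = 11 — not in {2, 3, 5, 7}.
Hence q = 11 is a counterexample.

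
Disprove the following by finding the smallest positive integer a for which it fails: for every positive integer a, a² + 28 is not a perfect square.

We need the least positive integer a for which a² + 28 is a perfect square.
For a = 1, 2, 3, 4, 5 the conclusion holds.
a = 6: 6² + 28 = 64 = 8², a perfect square.
Hence a = 6 is a counterexample.

a = 6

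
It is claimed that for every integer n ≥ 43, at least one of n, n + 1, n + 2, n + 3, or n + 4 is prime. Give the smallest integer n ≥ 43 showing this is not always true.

A counterexample is any integer n ≥ 43 such that n, n + 1, n + 2, n + 3, n + 4 are all composite; we check each in order.
For n = 43, 44, 45, 46, 47 the conclusion holds.
n = 48: 48 = 2 × 24; 49 = 7 × 7; 50 = 2 × 25; 51 = 3 × 17; 52 = 2 × 26 — all composite.
So n = 48 is the smallest counterexample.

n = 48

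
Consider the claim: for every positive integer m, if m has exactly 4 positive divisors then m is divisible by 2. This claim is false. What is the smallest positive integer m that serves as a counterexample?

A counterexample is any positive integer m such that m has exactly 4 positive divisors but m is not divisible by 2; we check each in order.
For m = 6, 8, 10, 14 the conclusion holds.
m = 15: τ(15) = 4; 15 mod 2 = 1.
Thus m = 15 disproves the claim, and no smaller m works.

m = 15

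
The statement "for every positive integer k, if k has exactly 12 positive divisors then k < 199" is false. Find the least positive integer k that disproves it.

k = 200

A counterexample is any positive integer k such that k has exactly 12 positive divisors but the claim fails; we check each in order.
For k = 60, 72, 84, 90, …, 156, 160, 198 the conclusion holds.
k = 200: τ(200) = 12; 200 ≥ 199.
Hence k = 200 is a counterexample.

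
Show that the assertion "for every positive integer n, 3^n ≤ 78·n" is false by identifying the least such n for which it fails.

n = 6

We need the least positive integer n for which 3^n > 78·n.
n = 1: 3^n = 3 and 78·n = 78, so 3 ≤ 78.
n = 2: 3^n = 9 and 78·n = 156, so 9 ≤ 156.
n = 3: 3^n = 27 and 78·n = 234, so 27 ≤ 234.
n = 4: 3^n = 81 and 78·n = 312, so 81 ≤ 312.
n = 5: 3^n = 243 and 78·n = 390, so 243 ≤ 390.
n = 6: 3^n = 729 and 78·n = 468, so 729 > 468.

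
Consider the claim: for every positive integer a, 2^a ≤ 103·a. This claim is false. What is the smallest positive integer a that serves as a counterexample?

For a = 1, 2, 3, 4, 5, 6, 7, 8, 9, 10 the conclusion holds.
a = 11: 2^a = 2048 and 103·a = 1133, so 2048 > 1133.
Thus a = 11 disproves the claim, and no smaller a works.

a = 11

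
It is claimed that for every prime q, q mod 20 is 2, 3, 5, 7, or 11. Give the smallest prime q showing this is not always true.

We need the least prime q for which the claim fails.
For q = 2, 3, 5, 7, 11 the conclusion holds.
q = 13: 13 mod 20 = 13 — not in {2, 3, 5, 7, 11}.

q = 13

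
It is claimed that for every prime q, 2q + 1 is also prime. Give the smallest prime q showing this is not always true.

We need the least prime q for which 2q + 1 is not prime.
For q = 2, 3, 5 the conclusion holds.
q = 7: 2q + 1 = 15 = 3 × 5, not prime.

q = 7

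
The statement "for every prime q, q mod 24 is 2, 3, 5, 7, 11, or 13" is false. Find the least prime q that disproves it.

For q = 2, 3, 5, 7, 11, 13 the conclusion holds.
q = 17: 17 mod 24 = 17 — not in {2, 3, 5, 7, 11, 13}.

q = 17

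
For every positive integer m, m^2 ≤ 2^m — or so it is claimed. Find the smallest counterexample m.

Check each positive integer m in order until m^2 > 2^m.
m = 1: m^2 = 1 and 2^m = 2, so 1 ≤ 2.
m = 2: m^2 = 4 and 2^m = 4, so 4 ≤ 4.
m = 3: m^2 = 9 and 2^m = 8, so 9 > 8.
So m = 3 is the smallest counterexample.

m = 3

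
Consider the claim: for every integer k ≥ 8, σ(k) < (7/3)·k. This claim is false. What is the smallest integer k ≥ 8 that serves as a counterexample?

k = 12

The first 4 eligible values, up to k = 11, all satisfy the conclusion.
k = 12: σ(12) = 28; 28 ≥ 28.
Hence k = 12 is a counterexample.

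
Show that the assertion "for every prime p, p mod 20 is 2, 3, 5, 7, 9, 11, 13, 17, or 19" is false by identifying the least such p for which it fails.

p = 41

A counterexample is any prime p such that the claim fails; we check each in order.
For p = 2, 3, 5, 7, …, 29, 31, 37 the conclusion holds.
p = 41: 41 mod 20 = 1 — not in {2, 3, 5, 7, 9, 11, 13, 17, 19}.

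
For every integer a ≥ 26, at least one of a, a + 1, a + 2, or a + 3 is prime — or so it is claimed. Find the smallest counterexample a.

A counterexample is any integer a ≥ 26 such that a, a + 1, a + 2, a + 3 are all composite; we check each in order.
a = 26: 29 is prime.
a = 27: 29 is prime.
a = 28: 29 is prime.
a = 29: 29 is prime.
a = 30: 31 is prime.
a = 31: 31 is prime.
a = 32: 32 = 2 × 16; 33 = 3 × 11; 34 = 2 × 17; 35 = 5 × 7 — all composite.

a = 32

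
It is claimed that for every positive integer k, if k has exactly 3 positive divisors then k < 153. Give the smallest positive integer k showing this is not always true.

k = 169

For k = 4, 9, 25, 49, 121 the conclusion holds.
k = 169: τ(169) = 3; 169 ≥ 153.
So k = 169 is the smallest counterexample.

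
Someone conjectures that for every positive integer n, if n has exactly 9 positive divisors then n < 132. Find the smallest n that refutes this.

For n = 36, 100 the conclusion holds.
n = 196: τ(196) = 9; 196 ≥ 132.
Hence n = 196 is a counterexample.

n = 196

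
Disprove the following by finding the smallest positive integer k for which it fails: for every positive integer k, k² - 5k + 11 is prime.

A counterexample is any positive integer k such that k² - 5k + 11 is not prime; we check each in order.
For k = 1, 2, 3, 4, 5, 6 the conclusion holds.
k = 7: k² - 5k + 11 = 25 = 5 × 5, composite.
Hence k = 7 is a counterexample.

k = 7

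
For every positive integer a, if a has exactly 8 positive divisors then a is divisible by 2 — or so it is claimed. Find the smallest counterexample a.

A counterexample is any positive integer a such that a has exactly 8 positive divisors but a is not divisible by 2; we check each in order.
For a = 24, 30, 40, 42, …, 88, 102, 104 the conclusion holds.
a = 105: τ(105) = 8; 105 mod 2 = 1.
So a = 105 is the smallest counterexample.

a = 105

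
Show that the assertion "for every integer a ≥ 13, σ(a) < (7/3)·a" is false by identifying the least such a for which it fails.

A counterexample is any integer a ≥ 13 such that the claim fails; we check each in order.
For a = 13, 14, 15, 16, …, 21, 22, 23 the conclusion holds.
a = 24: σ(24) = 60; 60 ≥ 56.
Hence a = 24 is a counterexample.

a = 24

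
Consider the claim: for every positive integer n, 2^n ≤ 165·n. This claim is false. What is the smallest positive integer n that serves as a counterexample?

We need the least positive integer n for which 2^n > 165·n.
For n = 1, 2, 3, 4, 5, 6, 7, 8, 9, 10 the conclusion holds.
n = 11: 2^n = 2048 and 165·n = 1815, so 2048 > 1815.

n = 11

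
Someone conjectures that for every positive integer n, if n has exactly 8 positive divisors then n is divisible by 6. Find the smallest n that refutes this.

Check each positive integer n in order until n has exactly 8 positive divisors but n is not divisible by 6.
For n = 24, 30 the conclusion holds.
n = 40: τ(40) = 8; 40 mod 6 = 4.
Hence n = 40 is a counterexample.

n = 40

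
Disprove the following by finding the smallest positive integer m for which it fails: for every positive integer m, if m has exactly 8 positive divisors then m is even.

The first 12 eligible values, up to m = 104, all satisfy the conclusion.
m = 105: divisors of 105: 1, 3, 5, 7, 15, 21, 35, 105; 105 is odd.
So m = 105 is the smallest counterexample.

m = 105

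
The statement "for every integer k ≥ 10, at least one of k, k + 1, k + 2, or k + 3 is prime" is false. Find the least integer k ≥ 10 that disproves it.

The first 14 eligible values, up to k = 23, all satisfy the conclusion.
k = 24: 24 = 2 × 12; 25 = 5 × 5; 26 = 2 × 13; 27 = 3 × 9 — all composite.

k = 24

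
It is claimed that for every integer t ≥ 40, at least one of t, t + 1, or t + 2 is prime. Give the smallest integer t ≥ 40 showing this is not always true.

We need the least integer t ≥ 40 for which t, t + 1, t + 2 are all composite.
The first 4 eligible values, up to t = 43, all satisfy the conclusion.
t = 44: 44 = 2 × 22; 45 = 3 × 15; 46 = 2 × 23 — all composite.
Hence t = 44 is a counterexample.

t = 44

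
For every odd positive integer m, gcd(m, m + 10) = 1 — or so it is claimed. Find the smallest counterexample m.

m = 5

Check each odd positive integer m in order until gcd(m, m + 10) > 1.
m = 1: gcd(1, 11) = 1.
m = 3: gcd(3, 13) = 1.
m = 5: gcd(5, 15) = 5.
So m = 5 is the smallest counterexample.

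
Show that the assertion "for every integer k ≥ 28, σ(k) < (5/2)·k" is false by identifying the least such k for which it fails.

k = 36

Check each integer k ≥ 28 in order until the claim fails.
The first 8 eligible values, up to k = 35, all satisfy the conclusion.
k = 36: σ(36) = 91; 91 ≥ 90.
Thus k = 36 disproves the claim, and no smaller k works.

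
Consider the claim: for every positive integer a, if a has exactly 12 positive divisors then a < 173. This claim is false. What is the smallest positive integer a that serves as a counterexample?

a = 198

We need the least positive integer a for which a has exactly 12 positive divisors but the claim fails.
For a = 60, 72, 84, 90, …, 150, 156, 160 the conclusion holds.
a = 198: τ(198) = 12; 198 ≥ 173.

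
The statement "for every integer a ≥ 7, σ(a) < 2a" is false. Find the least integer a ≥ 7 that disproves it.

We need the least integer a ≥ 7 for which the claim fails.
For a = 7, 8, 9, 10, 11 the conclusion holds.
a = 12: σ(12) = 28; 28 ≥ 24.

a = 12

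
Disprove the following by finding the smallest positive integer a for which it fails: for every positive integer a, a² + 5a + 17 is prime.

A counterexample is any positive integer a such that a² + 5a + 17 is not prime; we check each in order.
The first 7 eligible values, up to a = 7, all satisfy the conclusion.
a = 8: a² + 5a + 17 = 121 = 11 × 11, composite.
So a = 8 is the smallest counterexample.

a = 8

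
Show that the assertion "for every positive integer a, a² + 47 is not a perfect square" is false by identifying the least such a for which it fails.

a = 23

For a = 1, 2, 3, 4, …, 20, 21, 22 the conclusion holds.
a = 23: 23² + 47 = 576 = 24², a perfect square.
Hence a = 23 is a counterexample.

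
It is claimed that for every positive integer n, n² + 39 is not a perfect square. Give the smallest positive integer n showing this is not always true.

For n = 1, 2, 3, 4 the conclusion holds.
n = 5: 5² + 39 = 64 = 8², a perfect square.
So n = 5 is the smallest counterexample.

n = 5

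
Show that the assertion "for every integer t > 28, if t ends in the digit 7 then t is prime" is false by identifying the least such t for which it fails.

t = 57

A counterexample is any integer t > 28 such that t ends in the digit 7 but t is not prime; we check each in order.
For t = 37, 47 the conclusion holds.
t = 57: 57 ends in 7; 57 = 3 × 19, composite.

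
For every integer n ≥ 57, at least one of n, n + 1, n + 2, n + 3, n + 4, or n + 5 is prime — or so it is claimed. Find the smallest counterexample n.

n = 90

We need the least integer n ≥ 57 for which n, n + 1, n + 2, n + 3, n + 4, n + 5 are all composite.
For n = 57, 58, 59, 60, …, 87, 88, 89 the conclusion holds.
n = 90: 90 = 2 × 45; 91 = 7 × 13; 92 = 2 × 46; 93 = 3 × 31; 94 = 2 × 47; 95 = 5 × 19 — all composite.
So n = 90 is the smallest counterexample.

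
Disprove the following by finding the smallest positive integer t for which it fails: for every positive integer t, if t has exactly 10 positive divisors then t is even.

t = 405

The first 9 eligible values, up to t = 368, all satisfy the conclusion.
t = 405: divisors of 405: 10 divisors; 405 is odd.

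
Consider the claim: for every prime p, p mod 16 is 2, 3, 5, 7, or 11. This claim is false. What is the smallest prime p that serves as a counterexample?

Check each prime p in order until the claim fails.
p = 2: 2 mod 16 = 2.
p = 3: 3 mod 16 = 3.
p = 5: 5 mod 16 = 5.
p = 7: 7 mod 16 = 7.
p = 11: 11 mod 16 = 11.
p = 13: 13 mod 16 = 13 — not in {2, 3, 5, 7, 11}.

p = 13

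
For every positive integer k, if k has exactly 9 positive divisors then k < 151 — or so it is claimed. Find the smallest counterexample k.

k = 196

We need the least positive integer k for which k has exactly 9 positive divisors but the claim fails.
k = 36: τ(36) = 9; 36 < 151.
k = 100: τ(100) = 9; 100 < 151.
k = 196: τ(196) = 9; 196 ≥ 151.
Thus k = 196 disproves the claim, and no smaller k works.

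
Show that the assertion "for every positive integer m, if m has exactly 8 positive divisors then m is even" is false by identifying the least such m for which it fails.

A counterexample is any positive integer m such that m has exactly 8 positive divisors but m is odd; we check each in order.
The first 12 eligible values, up to m = 104, all satisfy the conclusion.
m = 105: divisors of 105: 1, 3, 5, 7, 15, 21, 35, 105; 105 is odd.
Hence m = 105 is a counterexample.

m = 105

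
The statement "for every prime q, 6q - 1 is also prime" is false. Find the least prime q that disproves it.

Check each prime q in order until 6q - 1 is not prime.
For q = 2, 3, 5, 7 the conclusion holds.
q = 11: 6q - 1 = 65 = 5 × 13, not prime.

q = 11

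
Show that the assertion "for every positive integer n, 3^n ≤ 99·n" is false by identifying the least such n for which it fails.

n = 6

A counterexample is any positive integer n such that 3^n > 99·n; we check each in order.
For n = 1, 2, 3, 4, 5 the conclusion holds.
n = 6: 3^n = 729 and 99·n = 594, so 729 > 594.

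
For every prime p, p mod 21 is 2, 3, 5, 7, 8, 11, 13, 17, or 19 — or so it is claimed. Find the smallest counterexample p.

p = 31

For p = 2, 3, 5, 7, 11, 13, 17, 19, 23, 29 the conclusion holds.
p = 31: 31 mod 21 = 10 — not in {2, 3, 5, 7, 8, 11, 13, 17, 19}.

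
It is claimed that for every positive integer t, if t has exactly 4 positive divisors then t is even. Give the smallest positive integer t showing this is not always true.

t = 15

Check each positive integer t in order until t has exactly 4 positive divisors but t is odd.
The first 4 eligible values, up to t = 14, all satisfy the conclusion.
t = 15: divisors of 15: 1, 3, 5, 15; 15 is odd.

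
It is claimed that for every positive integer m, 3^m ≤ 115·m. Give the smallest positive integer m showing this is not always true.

Check each positive integer m in order until 3^m > 115·m.
The first 5 eligible values, up to m = 5, all satisfy the conclusion.
m = 6: 3^m = 729 and 115·m = 690, so 729 > 690.
So m = 6 is the smallest counterexample.

m = 6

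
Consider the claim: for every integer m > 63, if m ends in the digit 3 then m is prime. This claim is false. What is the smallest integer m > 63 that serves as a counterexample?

A counterexample is any integer m > 63 such that m ends in the digit 3 but m is not prime; we check each in order.
For m = 73, 83 the conclusion holds.
m = 93: 93 ends in 3; 93 = 3 × 31, composite.

m = 93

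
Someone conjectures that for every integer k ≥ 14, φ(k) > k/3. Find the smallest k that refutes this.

k = 18

k = 14: φ(14) = 6 and 14/3 = 14/3, so φ(14) > 14/3.
k = 15: φ(15) = 8 and 15/3 = 5, so φ(15) > 15/3.
k = 16: φ(16) = 8 and 16/3 = 16/3, so φ(16) > 16/3.
k = 17: φ(17) = 16 and 17/3 = 17/3, so φ(17) > 17/3.
k = 18: φ(18) = 6 and 18/3 = 6, so φ(18) ≤ 18/3.
Hence k = 18 is a counterexample.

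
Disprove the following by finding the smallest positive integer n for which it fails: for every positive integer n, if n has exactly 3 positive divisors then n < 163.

A counterexample is any positive integer n such that n has exactly 3 positive divisors but the claim fails; we check each in order.
n = 4: τ(4) = 3; 4 < 163.
n = 9: τ(9) = 3; 9 < 163.
n = 25: τ(25) = 3; 25 < 163.
n = 49: τ(49) = 3; 49 < 163.
n = 121: τ(121) = 3; 121 < 163.
n = 169: τ(169) = 3; 169 ≥ 163.

n = 169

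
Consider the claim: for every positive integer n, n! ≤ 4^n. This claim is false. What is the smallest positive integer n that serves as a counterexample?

n = 9

A counterexample is any positive integer n such that n! > 4^n; we check each in order.
n = 1: n! = 1 and 4^n = 4, so 1 ≤ 4.
n = 2: n! = 2 and 4^n = 16, so 2 ≤ 16.
n = 3: n! = 6 and 4^n = 64, so 6 ≤ 64.
n = 4: n! = 24 and 4^n = 256, so 24 ≤ 256.
n = 5: n! = 120 and 4^n = 1024, so 120 ≤ 1024.
n = 6: n! = 720 and 4^n = 4096, so 720 ≤ 4096.
n = 7: n! = 5040 and 4^n = 16384, so 5040 ≤ 16384.
n = 8: n! = 40320 and 4^n = 65536, so 40320 ≤ 65536.
n = 9: n! = 362880 and 4^n = 262144, so 362880 > 262144.
Thus n = 9 disproves the claim, and no smaller n works.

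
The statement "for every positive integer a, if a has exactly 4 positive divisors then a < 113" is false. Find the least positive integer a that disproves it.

We need the least positive integer a for which a has exactly 4 positive divisors but the claim fails.
For a = 6, 8, 10, 14, …, 95, 106, 111 the conclusion holds.
a = 115: τ(115) = 4; 115 ≥ 113.

a = 115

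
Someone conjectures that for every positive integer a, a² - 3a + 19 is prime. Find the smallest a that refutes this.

a = 18

For a = 1, 2, 3, 4, …, 15, 16, 17 the conclusion holds.
a = 18: a² - 3a + 19 = 289 = 17 × 17, composite.
So a = 18 is the smallest counterexample.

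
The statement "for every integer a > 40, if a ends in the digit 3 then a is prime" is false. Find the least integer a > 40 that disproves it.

We need the least integer a > 40 for which a ends in the digit 3 but a is not prime.
a = 43: 43 ends in 3 and is prime.
a = 53: 53 ends in 3 and is prime.
a = 63: 63 ends in 3; 63 = 3 × 21, composite.

a = 63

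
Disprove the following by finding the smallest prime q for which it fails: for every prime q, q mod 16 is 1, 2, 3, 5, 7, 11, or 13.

q = 31

For q = 2, 3, 5, 7, 11, 13, 17, 19, 23, 29 the conclusion holds.
q = 31: 31 mod 16 = 15 — not in {1, 2, 3, 5, 7, 11, 13}.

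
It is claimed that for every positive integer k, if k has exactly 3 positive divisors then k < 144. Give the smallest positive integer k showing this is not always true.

k = 169

A counterexample is any positive integer k such that k has exactly 3 positive divisors but the claim fails; we check each in order.
For k = 4, 9, 25, 49, 121 the conclusion holds.
k = 169: τ(169) = 3; 169 ≥ 144.
So k = 169 is the smallest counterexample.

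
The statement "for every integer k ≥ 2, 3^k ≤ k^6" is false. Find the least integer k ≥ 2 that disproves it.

k = 15

We need the least integer k ≥ 2 for which 3^k > k^6.
For k = 2, 3, 4, 5, …, 12, 13, 14 the conclusion holds.
k = 15: 3^k = 14348907 and k^6 = 11390625, so 14348907 > 11390625.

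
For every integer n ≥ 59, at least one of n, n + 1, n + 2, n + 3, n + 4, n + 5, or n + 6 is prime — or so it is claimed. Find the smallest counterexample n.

For n = 59, 60, 61, 62, …, 87, 88, 89 the conclusion holds.
n = 90: 90 = 2 × 45; 91 = 7 × 13; 92 = 2 × 46; 93 = 3 × 31; 94 = 2 × 47; 95 = 5 × 19; 96 = 2 × 48 — all composite.
So n = 90 is the smallest counterexample.

n = 90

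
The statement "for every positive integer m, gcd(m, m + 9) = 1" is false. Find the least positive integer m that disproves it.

Check each positive integer m in order until gcd(m, m + 9) > 1.
m = 1: gcd(1, 10) = 1.
m = 2: gcd(2, 11) = 1.
m = 3: gcd(3, 12) = 3.

m = 3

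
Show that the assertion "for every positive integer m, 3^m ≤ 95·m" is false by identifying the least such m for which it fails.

m = 6

We need the least positive integer m for which 3^m > 95·m.
The first 5 eligible values, up to m = 5, all satisfy the conclusion.
m = 6: 3^m = 729 and 95·m = 570, so 729 > 570.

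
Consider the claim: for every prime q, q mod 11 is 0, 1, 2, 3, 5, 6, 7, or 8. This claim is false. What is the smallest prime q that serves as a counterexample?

q = 31

We need the least prime q for which the claim fails.
For q = 2, 3, 5, 7, 11, 13, 17, 19, 23, 29 the conclusion holds.
q = 31: 31 mod 11 = 9 — not in {0, 1, 2, 3, 5, 6, 7, 8}.
Hence q = 31 is a counterexample.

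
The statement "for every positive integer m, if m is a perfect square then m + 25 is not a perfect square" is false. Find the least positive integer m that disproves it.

m = 144

Check each positive integer m in order until m is a perfect square but m + 25 is a perfect square.
The first 11 eligible values, up to m = 121, all satisfy the conclusion.
m = 144: 144 = 12² and 144 + 25 = 169 = 13².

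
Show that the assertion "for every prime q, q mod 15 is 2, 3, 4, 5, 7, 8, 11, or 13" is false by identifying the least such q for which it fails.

The first 9 eligible values, up to q = 23, all satisfy the conclusion.
q = 29: 29 mod 15 = 14 — not in {2, 3, 4, 5, 7, 8, 11, 13}.
Hence q = 29 is a counterexample.

q = 29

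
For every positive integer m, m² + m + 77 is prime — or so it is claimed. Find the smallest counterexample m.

m = 6

We need the least positive integer m for which m² + m + 77 is not prime.
For m = 1, 2, 3, 4, 5 the conclusion holds.
m = 6: m² + m + 77 = 119 = 7 × 17, composite.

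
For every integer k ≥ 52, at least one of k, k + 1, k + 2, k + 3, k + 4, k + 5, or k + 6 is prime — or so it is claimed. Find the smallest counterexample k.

k = 90

The first 38 eligible values, up to k = 89, all satisfy the conclusion.
k = 90: 90 = 2 × 45; 91 = 7 × 13; 92 = 2 × 46; 93 = 3 × 31; 94 = 2 × 47; 95 = 5 × 19; 96 = 2 × 48 — all composite.
Hence k = 90 is a counterexample.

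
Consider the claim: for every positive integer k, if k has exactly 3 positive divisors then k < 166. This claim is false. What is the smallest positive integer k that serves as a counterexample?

k = 169

The first 5 eligible values, up to k = 121, all satisfy the conclusion.
k = 169: τ(169) = 3; 169 ≥ 166.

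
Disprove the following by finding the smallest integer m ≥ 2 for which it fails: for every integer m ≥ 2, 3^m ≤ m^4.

m = 8

A counterexample is any integer m ≥ 2 such that 3^m > m^4; we check each in order.
For m = 2, 3, 4, 5, 6, 7 the conclusion holds.
m = 8: 3^m = 6561 and m^4 = 4096, so 6561 > 4096.
So m = 8 is the smallest counterexample.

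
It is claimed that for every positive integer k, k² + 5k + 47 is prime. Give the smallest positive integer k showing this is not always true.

k = 38

We need the least positive integer k for which k² + 5k + 47 is not prime.
For k = 1, 2, 3, 4, …, 35, 36, 37 the conclusion holds.
k = 38: k² + 5k + 47 = 1681 = 41 × 41, composite.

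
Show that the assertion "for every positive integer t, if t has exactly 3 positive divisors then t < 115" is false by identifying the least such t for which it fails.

A counterexample is any positive integer t such that t has exactly 3 positive divisors but the claim fails; we check each in order.
t = 4: τ(4) = 3; 4 < 115.
t = 9: τ(9) = 3; 9 < 115.
t = 25: τ(25) = 3; 25 < 115.
t = 49: τ(49) = 3; 49 < 115.
t = 121: τ(121) = 3; 121 ≥ 115.
Hence t = 121 is a counterexample.

t = 121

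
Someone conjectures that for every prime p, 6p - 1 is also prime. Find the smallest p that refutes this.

We need the least prime p for which 6p - 1 is not prime.
The first 4 eligible values, up to p = 7, all satisfy the conclusion.
p = 11: 6p - 1 = 65 = 5 × 13, not prime.
Hence p = 11 is a counterexample.

p = 11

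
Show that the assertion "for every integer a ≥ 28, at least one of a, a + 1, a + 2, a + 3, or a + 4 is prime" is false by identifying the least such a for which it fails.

a = 32

A counterexample is any integer a ≥ 28 such that a, a + 1, a + 2, a + 3, a + 4 are all composite; we check each in order.
a = 28: 29 is prime.
a = 29: 29 is prime.
a = 30: 31 is prime.
a = 31: 31 is prime.
a = 32: 32 = 2 × 16; 33 = 3 × 11; 34 = 2 × 17; 35 = 5 × 7; 36 = 2 × 18 — all composite.
So a = 32 is the smallest counterexample.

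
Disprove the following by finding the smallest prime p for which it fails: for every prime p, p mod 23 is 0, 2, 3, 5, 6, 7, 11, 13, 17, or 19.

p = 31

We need the least prime p for which the claim fails.
The first 10 eligible values, up to p = 29, all satisfy the conclusion.
p = 31: 31 mod 23 = 8 — not in {0, 2, 3, 5, 6, 7, 11, 13, 17, 19}.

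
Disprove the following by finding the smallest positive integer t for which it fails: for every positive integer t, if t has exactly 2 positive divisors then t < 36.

t = 37

We need the least positive integer t for which t has exactly 2 positive divisors but the claim fails.
For t = 2, 3, 5, 7, …, 23, 29, 31 the conclusion holds.
t = 37: τ(37) = 2; 37 ≥ 36.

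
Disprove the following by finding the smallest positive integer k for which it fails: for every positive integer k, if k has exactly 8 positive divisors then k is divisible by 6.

We need the least positive integer k for which k has exactly 8 positive divisors but k is not divisible by 6.
For k = 24, 30 the conclusion holds.
k = 40: τ(40) = 8; 40 mod 6 = 4.
So k = 40 is the smallest counterexample.

k = 40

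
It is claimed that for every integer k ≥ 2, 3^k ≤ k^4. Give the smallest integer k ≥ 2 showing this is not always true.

We need the least integer k ≥ 2 for which 3^k > k^4.
k = 2: 3^k = 9 and k^4 = 16, so 9 ≤ 16.
k = 3: 3^k = 27 and k^4 = 81, so 27 ≤ 81.
k = 4: 3^k = 81 and k^4 = 256, so 81 ≤ 256.
k = 5: 3^k = 243 and k^4 = 625, so 243 ≤ 625.
k = 6: 3^k = 729 and k^4 = 1296, so 729 ≤ 1296.
k = 7: 3^k = 2187 and k^4 = 2401, so 2187 ≤ 2401.
k = 8: 3^k = 6561 and k^4 = 4096, so 6561 > 4096.

k = 8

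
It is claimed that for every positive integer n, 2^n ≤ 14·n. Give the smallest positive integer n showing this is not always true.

n = 1: 2^n = 2 and 14·n = 14, so 2 ≤ 14.
n = 2: 2^n = 4 and 14·n = 28, so 4 ≤ 28.
n = 3: 2^n = 8 and 14·n = 42, so 8 ≤ 42.
n = 4: 2^n = 16 and 14·n = 56, so 16 ≤ 56.
n = 5: 2^n = 32 and 14·n = 70, so 32 ≤ 70.
n = 6: 2^n = 64 and 14·n = 84, so 64 ≤ 84.
n = 7: 2^n = 128 and 14·n = 98, so 128 > 98.
Hence n = 7 is a counterexample.

n = 7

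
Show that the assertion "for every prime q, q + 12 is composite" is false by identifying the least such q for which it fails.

q = 5

Check each prime q in order until q + 12 is prime.
For q = 2, 3 the conclusion holds.
q = 5: q + 12 = 17, prime — not composite.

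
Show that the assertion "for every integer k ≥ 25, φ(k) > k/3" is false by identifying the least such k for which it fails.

k = 30

For k = 25, 26, 27, 28, 29 the conclusion holds.
k = 30: φ(30) = 8 and 30/3 = 10, so φ(30) ≤ 30/3.
Thus k = 30 disproves the claim, and no smaller k works.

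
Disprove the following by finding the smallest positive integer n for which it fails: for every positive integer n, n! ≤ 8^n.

For n = 1, 2, 3, 4, …, 17, 18, 19 the conclusion holds.
n = 20: n! = 2432902008176640000 and 8^n = 1152921504606846976, so 2432902008176640000 > 1152921504606846976.
Thus n = 20 disproves the claim, and no smaller n works.

n = 20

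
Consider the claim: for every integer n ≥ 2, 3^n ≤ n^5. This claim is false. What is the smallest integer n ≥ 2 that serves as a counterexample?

A counterexample is any integer n ≥ 2 such that 3^n > n^5; we check each in order.
For n = 2, 3, 4, 5, 6, 7, 8, 9, 10 the conclusion holds.
n = 11: 3^n = 177147 and n^5 = 161051, so 177147 > 161051.

n = 11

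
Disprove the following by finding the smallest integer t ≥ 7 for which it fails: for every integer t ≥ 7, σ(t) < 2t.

t = 12

We need the least integer t ≥ 7 for which the claim fails.
For t = 7, 8, 9, 10, 11 the conclusion holds.
t = 12: σ(12) = 28; 28 ≥ 24.
So t = 12 is the smallest counterexample.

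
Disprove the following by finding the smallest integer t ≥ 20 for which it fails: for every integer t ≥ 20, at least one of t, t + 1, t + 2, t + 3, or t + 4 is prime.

t = 24

A counterexample is any integer t ≥ 20 such that t, t + 1, t + 2, t + 3, t + 4 are all composite; we check each in order.
The first 4 eligible values, up to t = 23, all satisfy the conclusion.
t = 24: 24 = 2 × 12; 25 = 5 × 5; 26 = 2 × 13; 27 = 3 × 9; 28 = 2 × 14 — all composite.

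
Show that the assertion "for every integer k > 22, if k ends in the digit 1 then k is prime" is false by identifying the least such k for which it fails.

We need the least integer k > 22 for which k ends in the digit 1 but k is not prime.
k = 31: 31 ends in 1 and is prime.
k = 41: 41 ends in 1 and is prime.
k = 51: 51 ends in 1; 51 = 3 × 17, composite.
Thus k = 51 disproves the claim, and no smaller k works.

k = 51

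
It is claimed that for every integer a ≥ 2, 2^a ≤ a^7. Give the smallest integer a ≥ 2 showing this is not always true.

We need the least integer a ≥ 2 for which 2^a > a^7.
For a = 2, 3, 4, 5, …, 34, 35, 36 the conclusion holds.
a = 37: 2^a = 137438953472 and a^7 = 94931877133, so 137438953472 > 94931877133.

a = 37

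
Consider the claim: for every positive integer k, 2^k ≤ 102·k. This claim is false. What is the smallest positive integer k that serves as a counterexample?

Check each positive integer k in order until 2^k > 102·k.
For k = 1, 2, 3, 4, 5, 6, 7, 8, 9 the conclusion holds.
k = 10: 2^k = 1024 and 102·k = 1020, so 1024 > 1020.
So k = 10 is the smallest counterexample.

k = 10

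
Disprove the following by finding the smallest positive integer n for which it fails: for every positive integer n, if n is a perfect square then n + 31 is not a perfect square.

n = 225

The first 14 eligible values, up to n = 196, all satisfy the conclusion.
n = 225: 225 = 15² and 225 + 31 = 256 = 16².
Thus n = 225 disproves the claim, and no smaller n works.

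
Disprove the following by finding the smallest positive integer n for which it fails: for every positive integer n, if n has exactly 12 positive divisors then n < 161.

The first 12 eligible values, up to n = 160, all satisfy the conclusion.
n = 198: τ(198) = 12; 198 ≥ 161.

n = 198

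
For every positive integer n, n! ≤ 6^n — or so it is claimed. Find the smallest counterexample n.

The first 13 eligible values, up to n = 13, all satisfy the conclusion.
n = 14: n! = 87178291200 and 6^n = 78364164096, so 87178291200 > 78364164096.

n = 14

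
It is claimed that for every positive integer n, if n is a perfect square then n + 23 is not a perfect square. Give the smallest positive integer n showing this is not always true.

n = 121

Check each positive integer n in order until n is a perfect square but n + 23 is a perfect square.
The first 10 eligible values, up to n = 100, all satisfy the conclusion.
n = 121: 121 = 11² and 121 + 23 = 144 = 12².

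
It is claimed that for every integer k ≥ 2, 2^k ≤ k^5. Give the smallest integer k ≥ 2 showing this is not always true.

We need the least integer k ≥ 2 for which 2^k > k^5.
For k = 2, 3, 4, 5, …, 20, 21, 22 the conclusion holds.
k = 23: 2^k = 8388608 and k^5 = 6436343, so 8388608 > 6436343.

k = 23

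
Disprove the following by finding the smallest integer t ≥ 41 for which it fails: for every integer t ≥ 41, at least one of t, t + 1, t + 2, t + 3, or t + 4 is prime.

t = 48

A counterexample is any integer t ≥ 41 such that t, t + 1, t + 2, t + 3, t + 4 are all composite; we check each in order.
For t = 41, 42, 43, 44, 45, 46, 47 the conclusion holds.
t = 48: 48 = 2 × 24; 49 = 7 × 7; 50 = 2 × 25; 51 = 3 × 17; 52 = 2 × 26 — all composite.
Hence t = 48 is a counterexample.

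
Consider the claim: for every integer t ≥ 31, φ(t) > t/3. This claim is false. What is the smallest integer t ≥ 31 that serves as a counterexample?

t = 36

t = 31: φ(31) = 30 and 31/3 = 31/3, so φ(31) > 31/3.
t = 32: φ(32) = 16 and 32/3 = 32/3, so φ(32) > 32/3.
t = 33: φ(33) = 20 and 33/3 = 11, so φ(33) > 33/3.
t = 34: φ(34) = 16 and 34/3 = 34/3, so φ(34) > 34/3.
t = 35: φ(35) = 24 and 35/3 = 35/3, so φ(35) > 35/3.
t = 36: φ(36) = 12 and 36/3 = 12, so φ(36) ≤ 36/3.
So t = 36 is the smallest counterexample.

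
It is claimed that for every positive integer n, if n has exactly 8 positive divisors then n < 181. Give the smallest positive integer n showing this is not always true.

n = 182

We need the least positive integer n for which n has exactly 8 positive divisors but the claim fails.
For n = 24, 30, 40, 42, …, 165, 170, 174 the conclusion holds.
n = 182: τ(182) = 8; 182 ≥ 181.
Thus n = 182 disproves the claim, and no smaller n works.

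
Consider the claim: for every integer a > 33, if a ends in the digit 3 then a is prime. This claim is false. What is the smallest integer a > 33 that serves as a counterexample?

a = 63

a = 43: 43 ends in 3 and is prime.
a = 53: 53 ends in 3 and is prime.
a = 63: 63 ends in 3; 63 = 3 × 21, composite.
Thus a = 63 disproves the claim, and no smaller a works.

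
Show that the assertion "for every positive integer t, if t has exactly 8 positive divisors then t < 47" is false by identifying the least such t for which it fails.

We need the least positive integer t for which t has exactly 8 positive divisors but the claim fails.
The first 4 eligible values, up to t = 42, all satisfy the conclusion.
t = 54: τ(54) = 8; 54 ≥ 47.
Thus t = 54 disproves the claim, and no smaller t works.

t = 54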